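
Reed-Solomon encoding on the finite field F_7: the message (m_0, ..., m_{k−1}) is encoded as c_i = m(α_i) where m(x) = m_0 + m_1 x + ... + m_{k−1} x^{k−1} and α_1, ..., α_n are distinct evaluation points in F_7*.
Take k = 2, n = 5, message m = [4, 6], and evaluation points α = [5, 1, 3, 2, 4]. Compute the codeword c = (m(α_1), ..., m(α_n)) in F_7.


c = [6, 3, 1, 2, 0]

Message polynomial: m(x) = 4 + 6·x (mod 7).
For each evaluation point α_i, compute m(α_i) mod 7:
  α_1 = 5: Horner steps 6 → 6, so m(5) = 6.
  α_2 = 1: Horner steps 6 → 3, so m(1) = 3.
  α_3 = 3: Horner steps 6 → 1, so m(3) = 1.
  α_4 = 2: Horner steps 6 → 2, so m(2) = 2.
  α_5 = 4: Horner steps 6 → 0, so m(4) = 0.
Codeword c = [6, 3, 1, 2, 0] ∈ F_7^5.


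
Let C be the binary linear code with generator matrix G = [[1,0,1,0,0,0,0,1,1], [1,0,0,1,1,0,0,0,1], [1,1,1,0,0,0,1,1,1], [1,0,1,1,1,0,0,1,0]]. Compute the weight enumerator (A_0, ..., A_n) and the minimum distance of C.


Weight distribution: A_0 = 1, A_1 = 1, A_2 = 1, A_3 = 3, A_4 = 3, A_5 = 3, A_6 = 3, A_7 = 1. Minimum distance d = 1.

Enumerate all 2^4 = 16 messages m ∈ F_2^4.
For each, compute codeword c = mG in F_2^9, then tally its weight.
  m = 0000 → c = 000000000, weight = 0.
  m = 1000 → c = 101000011, weight = 4.
  m = 0100 → c = 100110001, weight = 4.
  m = 1100 → c = 001110010, weight = 4.
  m = 0010 → c = 111000111, weight = 6.
  m = 1010 → c = 010000100, weight = 2.
  m = 0110 → c = 011110110, weight = 6.
  m = 1110 → c = 110110101, weight = 6.
  m = 0001 → c = 101110010, weight = 5.
  m = 1001 → c = 000110001, weight = 3.
  m = 0101 → c = 001000011, weight = 3.
  m = 1101 → c = 100000000, weight = 1.
  m = 0011 → c = 010110101, weight = 5.
  m = 1011 → c = 111110110, weight = 7.
  m = 0111 → c = 110000100, weight = 3.
  m = 1111 → c = 011000111, weight = 5.
Tally weights:
  weight 0: 1 codewords.
  weight 1: 1 codewords.
  weight 2: 1 codewords.
  weight 3: 3 codewords.
  weight 4: 3 codewords.
  weight 5: 3 codewords.
  weight 6: 3 codewords.
  weight 7: 1 codewords.
Minimum distance d = smallest w > 0 with A_w > 0 = 1.
Sanity: Σ A_w = 16 = 2^4 = 16 ✓.


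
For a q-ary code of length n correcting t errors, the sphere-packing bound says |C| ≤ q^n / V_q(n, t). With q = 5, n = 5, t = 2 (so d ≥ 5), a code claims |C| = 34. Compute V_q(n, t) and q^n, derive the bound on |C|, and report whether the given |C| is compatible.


V_q(n, t) = 181, q^n = 3125, Hamming bound = 17, |C| = 34 > bound (violated).

Step 1: Compute V_q(n, t) = Σ_{j=0}^2 C(n, j) (q−1)^j.
  j = 0: C(5,0)·(4)^0 = 1·1 = 1.
  j = 1: C(5,1)·(4)^1 = 5·4 = 20.
  j = 2: C(5,2)·(4)^2 = 10·16 = 160.
  V_q(n, t) = 1 + 20 + 160 = 181.
Step 2: q^n = 5^5 = 3125.
Step 3: Hamming bound ⌊q^n / V_q(n,t)⌋ = ⌊3125/181⌋ = 17.
Step 4: Compare |C| = 34 to 17: violated.
The claimed |C| lies above the Hamming bound, so no 5-ary code of length 5 with d ≥ 5 can have 34 codewords.


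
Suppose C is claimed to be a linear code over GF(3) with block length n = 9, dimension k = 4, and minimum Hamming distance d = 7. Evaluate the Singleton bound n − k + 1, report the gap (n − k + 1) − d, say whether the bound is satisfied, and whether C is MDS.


Singleton RHS = n − k + 1 = 6, slack = -1, bound violated (no such code; not MDS).

Singleton bound: d ≤ n − k + 1.
Here n = 9, k = 4, so n − k + 1 = 6.
Given d = 7, check d ≤ 6: NO.
Slack = (n − k + 1) − d = -1.
The slack is negative: d = 7 exceeds n − k + 1 = 6 by 1, so the Singleton bound is violated and no linear [9, 4, 7]_3 code can exist. In particular it is not MDS (MDS requires d = n − k + 1 exactly).
Description: the claimed parameters are [9, 4, 7]_3; such a code would be impossible (violates the Singleton bound).


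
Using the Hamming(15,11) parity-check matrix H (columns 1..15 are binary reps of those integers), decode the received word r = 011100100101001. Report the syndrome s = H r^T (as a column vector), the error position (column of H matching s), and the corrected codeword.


s = (1, 0, 1, 1)^T, error position = 11, corrected codeword c = 011100100111001

Compute s = H r^T mod 2 one row at a time:
  s_1 = 0 + 0 + 1 + 0 + 1 + 0 + 0 + 1 = 3 ≡ 1 (mod 2).
  s_2 = 1 + 0 + 0 + 1 + 1 + 0 + 0 + 1 = 4 ≡ 0 (mod 2).
  s_3 = 1 + 1 + 0 + 1 + 1 + 0 + 0 + 1 = 5 ≡ 1 (mod 2).
  s_4 = 0 + 1 + 0 + 1 + 0 + 0 + 0 + 1 = 3 ≡ 1 (mod 2).
s = (1, 0, 1, 1)^T — this equals column 11 of H (binary 1011), so error is at position 11.
Correct: flip bit 11 of r = 011100100101001 to get c = 011100100111001.


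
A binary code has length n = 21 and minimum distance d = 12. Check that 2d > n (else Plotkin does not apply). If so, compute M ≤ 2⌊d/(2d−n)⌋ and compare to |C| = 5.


Plotkin bound M ≤ 8; given |C| = 5 ≤ bound (satisfied).

Check applicability: 2d = 24, n = 21.
2d − n = 3 > 0, so Plotkin applies.
Compute d/(2d−n) = 12/3 ≈ 4.0000.
⌊d/(2d−n)⌋ = 4.
Plotkin bound: M ≤ 2·4 = 8.
Given |C| = 5, check: satisfied.
This |C| is below the Plotkin bound.


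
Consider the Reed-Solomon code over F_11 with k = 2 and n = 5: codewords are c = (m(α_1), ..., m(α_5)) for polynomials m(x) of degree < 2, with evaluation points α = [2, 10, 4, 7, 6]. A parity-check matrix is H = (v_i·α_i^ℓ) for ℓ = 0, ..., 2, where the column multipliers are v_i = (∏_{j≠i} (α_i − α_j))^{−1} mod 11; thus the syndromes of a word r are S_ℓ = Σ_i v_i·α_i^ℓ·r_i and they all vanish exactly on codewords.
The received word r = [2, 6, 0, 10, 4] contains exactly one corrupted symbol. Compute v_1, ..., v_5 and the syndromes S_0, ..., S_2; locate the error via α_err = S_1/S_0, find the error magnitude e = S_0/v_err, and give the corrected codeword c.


S = (6, 2, 8), error at position 3, error magnitude e = 8, c = [2, 6, 3, 10, 4].

Step 1: column multipliers v_i = (∏_{j≠i}(α_i − α_j))^{−1} mod 11.
  i = 1 (α = 2): (2−10)(2−4)(2−7)(2−6) = (−8)·(−2)·(−5)·(−4) = 320 ≡ 1, so v_1 = 1^{−1} = 1 (mod 11).
  i = 2 (α = 10): (10−2)(10−4)(10−7)(10−6) = 8·6·3·4 = 576 ≡ 4, so v_2 = 4^{−1} = 3 (mod 11).
  i = 3 (α = 4): (4−2)(4−10)(4−7)(4−6) = 2·(−6)·(−3)·(−2) = −72 ≡ 5, so v_3 = 5^{−1} = 9 (mod 11).
  i = 4 (α = 7): (7−2)(7−10)(7−4)(7−6) = 5·(−3)·3·1 = −45 ≡ 10, so v_4 = 10^{−1} = 10 (mod 11).
  i = 5 (α = 6): (6−2)(6−10)(6−4)(6−7) = 4·(−4)·2·(−1) = 32 ≡ 10, so v_5 = 10^{−1} = 10 (mod 11).
  v = [1, 3, 9, 10, 10].
Step 2: syndromes of r = [2, 6, 0, 10, 4] (all sums mod 11).
  S_0 = Σ v_i r_i = 1·2 + 3·6 + 9·0 + 10·10 + 10·4 = 160 ≡ 6.
  S_1 = Σ v_i α_i r_i = 1·2·2 + 3·10·6 + 9·4·0 + 10·7·10 + 10·6·4 = 1124 ≡ 2.
  α_i^2 mod 11 = [4, 1, 5, 5, 3].
  S_2 = Σ v_i α_i^2 r_i = 1·4·2 + 3·1·6 + 9·5·0 + 10·5·10 + 10·3·4 = 646 ≡ 8.
  S = (6, 2, 8) ≠ 0, so r is not a codeword (an error is present).
Step 3: locate the error. For a single error e at position i, S_ℓ = v_i·e·α_i^ℓ, so α_err = S_1/S_0.
  S_0^{−1} = 6^{−1} = 2 (mod 11), so α_err = 2·2 = 4 ≡ 4 = α_3. Error position i = 3.
  Consistency check: S_2/S_1 = 8·6 = 48 ≡ 4 = α_err ✓ (single-error assumption holds).
Step 4: error magnitude e = S_0/v_3 = S_0·∏_{j≠3}(α_3 − α_j) = 6·5 = 30 ≡ 8 (mod 11).
Step 5: correct position 3: c_3 = r_3 − e = 0 − 8 ≡ 3 (mod 11). Hence c = [2, 6, 3, 10, 4].
  Check: interpolating c through the α_i gives m(x) = 1 + 6·x (degree < 2) with m(α_i) = c_i for every i, so c is indeed a codeword.


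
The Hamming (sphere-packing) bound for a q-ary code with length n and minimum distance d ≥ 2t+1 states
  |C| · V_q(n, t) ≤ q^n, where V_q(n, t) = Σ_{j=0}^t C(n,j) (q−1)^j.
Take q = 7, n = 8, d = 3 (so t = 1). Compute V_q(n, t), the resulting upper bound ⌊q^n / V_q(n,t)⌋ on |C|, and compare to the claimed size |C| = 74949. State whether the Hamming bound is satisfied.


V_q(n, t) = 49, q^n = 5764801, Hamming bound = 117649, |C| = 74949 ≤ bound (satisfied).

Step 1: Compute V_q(n, t) = Σ_{j=0}^1 C(n, j) (q−1)^j.
  j = 0: C(8,0)·(6)^0 = 1·1 = 1.
  j = 1: C(8,1)·(6)^1 = 8·6 = 48.
  V_q(n, t) = 1 + 48 = 49.
Step 2: q^n = 7^8 = 5764801.
Step 3: Hamming bound ⌊q^n / V_q(n,t)⌋ = ⌊5764801/49⌋ = 117649.
Step 4: Compare |C| = 74949 to 117649: satisfied.
The claimed |C| lies below the Hamming bound.


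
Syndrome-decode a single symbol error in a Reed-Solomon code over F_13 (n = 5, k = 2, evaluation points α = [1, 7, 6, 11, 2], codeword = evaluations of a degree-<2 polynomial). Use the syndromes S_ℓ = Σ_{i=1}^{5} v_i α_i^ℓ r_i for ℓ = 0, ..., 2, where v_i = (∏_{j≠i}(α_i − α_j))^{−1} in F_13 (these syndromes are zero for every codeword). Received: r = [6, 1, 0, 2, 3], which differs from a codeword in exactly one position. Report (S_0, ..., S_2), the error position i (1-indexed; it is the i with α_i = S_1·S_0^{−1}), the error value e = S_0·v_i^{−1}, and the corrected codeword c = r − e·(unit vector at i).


S = (1, 6, 10), error at position 3, error magnitude e = 9, c = [6, 1, 4, 2, 3].

Step 1: column multipliers v_i = (∏_{j≠i}(α_i − α_j))^{−1} mod 13.
  i = 1 (α = 1): (1−7)(1−6)(1−11)(1−2) = (−6)·(−5)·(−10)·(−1) = 300 ≡ 1, so v_1 = 1^{−1} = 1 (mod 13).
  i = 2 (α = 7): (7−1)(7−6)(7−11)(7−2) = 6·1·(−4)·5 = −120 ≡ 10, so v_2 = 10^{−1} = 4 (mod 13).
  i = 3 (α = 6): (6−1)(6−7)(6−11)(6−2) = 5·(−1)·(−5)·4 = 100 ≡ 9, so v_3 = 9^{−1} = 3 (mod 13).
  i = 4 (α = 11): (11−1)(11−7)(11−6)(11−2) = 10·4·5·9 = 1800 ≡ 6, so v_4 = 6^{−1} = 11 (mod 13).
  i = 5 (α = 2): (2−1)(2−7)(2−6)(2−11) = 1·(−5)·(−4)·(−9) = −180 ≡ 2, so v_5 = 2^{−1} = 7 (mod 13).
  v = [1, 4, 3, 11, 7].
Step 2: syndromes of r = [6, 1, 0, 2, 3] (all sums mod 13).
  S_0 = Σ v_i r_i = 1·6 + 4·1 + 3·0 + 11·2 + 7·3 = 53 ≡ 1.
  S_1 = Σ v_i α_i r_i = 1·1·6 + 4·7·1 + 3·6·0 + 11·11·2 + 7·2·3 = 318 ≡ 6.
  α_i^2 mod 13 = [1, 10, 10, 4, 4].
  S_2 = Σ v_i α_i^2 r_i = 1·1·6 + 4·10·1 + 3·10·0 + 11·4·2 + 7·4·3 = 218 ≡ 10.
  S = (1, 6, 10) ≠ 0, so r is not a codeword (an error is present).
Step 3: locate the error. For a single error e at position i, S_ℓ = v_i·e·α_i^ℓ, so α_err = S_1/S_0.
  S_0^{−1} = 1^{−1} = 1 (mod 13), so α_err = 6·1 = 6 ≡ 6 = α_3. Error position i = 3.
  Consistency check: S_2/S_1 = 10·11 = 110 ≡ 6 = α_err ✓ (single-error assumption holds).
Step 4: error magnitude e = S_0/v_3 = S_0·∏_{j≠3}(α_3 − α_j) = 1·9 = 9 ≡ 9 (mod 13).
Step 5: correct position 3: c_3 = r_3 − e = 0 − 9 ≡ 4 (mod 13). Hence c = [6, 1, 4, 2, 3].
  Check: interpolating c through the α_i gives m(x) = 9 + 10·x (degree < 2) with m(α_i) = c_i for every i, so c is indeed a codeword.


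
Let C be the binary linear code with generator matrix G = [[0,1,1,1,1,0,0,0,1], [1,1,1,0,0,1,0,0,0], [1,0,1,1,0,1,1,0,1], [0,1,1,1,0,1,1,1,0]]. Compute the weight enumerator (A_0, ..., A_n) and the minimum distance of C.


Weight distribution: A_0 = 1, A_3 = 1, A_4 = 5, A_5 = 6, A_6 = 2, A_7 = 1. Minimum distance d = 3.

Enumerate all 2^4 = 16 messages m ∈ F_2^4.
For each, compute codeword c = mG in F_2^9, then tally its weight.
  m = 0000 → c = 000000000, weight = 0.
  m = 1000 → c = 011110001, weight = 5.
  m = 0100 → c = 111001000, weight = 4.
  m = 1100 → c = 100111001, weight = 5.
  m = 0010 → c = 101101101, weight = 6.
  m = 1010 → c = 110011100, weight = 5.
  m = 0110 → c = 010100101, weight = 4.
  m = 1110 → c = 001010100, weight = 3.
  m = 0001 → c = 011101110, weight = 6.
  m = 1001 → c = 000011111, weight = 5.
  m = 0101 → c = 100100110, weight = 4.
  m = 1101 → c = 111010111, weight = 7.
  m = 0011 → c = 110000011, weight = 4.
  m = 1011 → c = 101110010, weight = 5.
  m = 0111 → c = 001001011, weight = 4.
  m = 1111 → c = 010111010, weight = 5.
Tally weights:
  weight 0: 1 codewords.
  weight 3: 1 codewords.
  weight 4: 5 codewords.
  weight 5: 6 codewords.
  weight 6: 2 codewords.
  weight 7: 1 codewords.
Minimum distance d = smallest w > 0 with A_w > 0 = 3.
Sanity: Σ A_w = 16 = 2^4 = 16 ✓.


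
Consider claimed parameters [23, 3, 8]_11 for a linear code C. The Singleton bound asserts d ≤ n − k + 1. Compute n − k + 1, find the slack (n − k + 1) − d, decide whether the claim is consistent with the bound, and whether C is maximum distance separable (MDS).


Singleton RHS = n − k + 1 = 21, slack = 13, bound satisfied, not MDS.

Singleton bound: d ≤ n − k + 1.
Here n = 23, k = 3, so n − k + 1 = 21.
Given d = 8, check d ≤ 21: YES.
Slack = (n − k + 1) − d = 13.
The code is NOT MDS (slack = 13 > 0).
Description: the claimed parameters are [23, 3, 8]_11; such a code would be non-MDS.


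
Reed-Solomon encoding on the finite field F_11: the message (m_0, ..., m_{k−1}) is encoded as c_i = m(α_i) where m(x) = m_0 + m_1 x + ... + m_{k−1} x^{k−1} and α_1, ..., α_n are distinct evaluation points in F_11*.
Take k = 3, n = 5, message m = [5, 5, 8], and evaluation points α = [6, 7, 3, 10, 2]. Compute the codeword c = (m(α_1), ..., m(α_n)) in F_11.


c = [4, 3, 4, 8, 3]

Message polynomial: m(x) = 5 + 5·x + 8·x^2 (mod 11).
For each evaluation point α_i, compute m(α_i) mod 11:
  α_1 = 6: Horner steps 8 → 9 → 4, so m(6) = 4.
  α_2 = 7: Horner steps 8 → 6 → 3, so m(7) = 3.
  α_3 = 3: Horner steps 8 → 7 → 4, so m(3) = 4.
  α_4 = 10: Horner steps 8 → 8 → 8, so m(10) = 8.
  α_5 = 2: Horner steps 8 → 10 → 3, so m(2) = 3.
Codeword c = [4, 3, 4, 8, 3] ∈ F_11^5.


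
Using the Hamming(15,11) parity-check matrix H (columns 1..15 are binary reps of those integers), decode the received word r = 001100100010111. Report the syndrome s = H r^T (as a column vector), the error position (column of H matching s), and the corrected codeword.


s = (0, 1, 1, 1)^T, error position = 7, corrected codeword c = 001100000010111

Compute s = H r^T mod 2 one row at a time:
  s_1 = 0 + 0 + 0 + 1 + 0 + 1 + 1 + 1 = 4 ≡ 0 (mod 2).
  s_2 = 1 + 0 + 0 + 1 + 0 + 1 + 1 + 1 = 5 ≡ 1 (mod 2).
  s_3 = 0 + 1 + 0 + 1 + 0 + 1 + 1 + 1 = 5 ≡ 1 (mod 2).
  s_4 = 0 + 1 + 0 + 1 + 0 + 1 + 1 + 1 = 5 ≡ 1 (mod 2).
s = (0, 1, 1, 1)^T — this equals column 7 of H (binary 0111), so error is at position 7.
Correct: flip bit 7 of r = 001100100010111 to get c = 001100000010111.


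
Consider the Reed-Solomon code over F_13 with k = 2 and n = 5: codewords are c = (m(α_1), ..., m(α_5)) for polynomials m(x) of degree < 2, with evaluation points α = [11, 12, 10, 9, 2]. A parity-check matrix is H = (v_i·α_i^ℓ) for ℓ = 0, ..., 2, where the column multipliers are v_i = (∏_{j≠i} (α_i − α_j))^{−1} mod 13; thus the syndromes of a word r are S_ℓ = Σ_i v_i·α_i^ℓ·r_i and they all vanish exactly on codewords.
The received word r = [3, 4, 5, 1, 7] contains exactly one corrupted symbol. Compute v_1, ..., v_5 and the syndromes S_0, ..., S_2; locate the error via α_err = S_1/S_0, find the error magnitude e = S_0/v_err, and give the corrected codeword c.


S = (1, 10, 9), error at position 3, error magnitude e = 3, c = [3, 4, 2, 1, 7].

Step 1: column multipliers v_i = (∏_{j≠i}(α_i − α_j))^{−1} mod 13.
  i = 1 (α = 11): (11−12)(11−10)(11−9)(11−2) = (−1)·1·2·9 = −18 ≡ 8, so v_1 = 8^{−1} = 5 (mod 13).
  i = 2 (α = 12): (12−11)(12−10)(12−9)(12−2) = 1·2·3·10 = 60 ≡ 8, so v_2 = 8^{−1} = 5 (mod 13).
  i = 3 (α = 10): (10−11)(10−12)(10−9)(10−2) = (−1)·(−2)·1·8 = 16 ≡ 3, so v_3 = 3^{−1} = 9 (mod 13).
  i = 4 (α = 9): (9−11)(9−12)(9−10)(9−2) = (−2)·(−3)·(−1)·7 = −42 ≡ 10, so v_4 = 10^{−1} = 4 (mod 13).
  i = 5 (α = 2): (2−11)(2−12)(2−10)(2−9) = (−9)·(−10)·(−8)·(−7) = 5040 ≡ 9, so v_5 = 9^{−1} = 3 (mod 13).
  v = [5, 5, 9, 4, 3].
Step 2: syndromes of r = [3, 4, 5, 1, 7] (all sums mod 13).
  S_0 = Σ v_i r_i = 5·3 + 5·4 + 9·5 + 4·1 + 3·7 = 105 ≡ 1.
  S_1 = Σ v_i α_i r_i = 5·11·3 + 5·12·4 + 9·10·5 + 4·9·1 + 3·2·7 = 933 ≡ 10.
  α_i^2 mod 13 = [4, 1, 9, 3, 4].
  S_2 = Σ v_i α_i^2 r_i = 5·4·3 + 5·1·4 + 9·9·5 + 4·3·1 + 3·4·7 = 581 ≡ 9.
  S = (1, 10, 9) ≠ 0, so r is not a codeword (an error is present).
Step 3: locate the error. For a single error e at position i, S_ℓ = v_i·e·α_i^ℓ, so α_err = S_1/S_0.
  S_0^{−1} = 1^{−1} = 1 (mod 13), so α_err = 10·1 = 10 ≡ 10 = α_3. Error position i = 3.
  Consistency check: S_2/S_1 = 9·4 = 36 ≡ 10 = α_err ✓ (single-error assumption holds).
Step 4: error magnitude e = S_0/v_3 = S_0·∏_{j≠3}(α_3 − α_j) = 1·3 = 3 ≡ 3 (mod 13).
Step 5: correct position 3: c_3 = r_3 − e = 5 − 3 ≡ 2 (mod 13). Hence c = [3, 4, 2, 1, 7].
  Check: interpolating c through the α_i gives m(x) = 5 + 1·x (degree < 2) with m(α_i) = c_i for every i, so c is indeed a codeword.


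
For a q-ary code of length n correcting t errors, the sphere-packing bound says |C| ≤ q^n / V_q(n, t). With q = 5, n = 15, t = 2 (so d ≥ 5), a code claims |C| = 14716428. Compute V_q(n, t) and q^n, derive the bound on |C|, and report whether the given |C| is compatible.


V_q(n, t) = 1741, q^n = 30517578125, Hamming bound = 17528764, |C| = 14716428 ≤ bound (satisfied).

Step 1: Compute V_q(n, t) = Σ_{j=0}^2 C(n, j) (q−1)^j.
  j = 0: C(15,0)·(4)^0 = 1·1 = 1.
  j = 1: C(15,1)·(4)^1 = 15·4 = 60.
  j = 2: C(15,2)·(4)^2 = 105·16 = 1680.
  V_q(n, t) = 1 + 60 + 1680 = 1741.
Step 2: q^n = 5^15 = 30517578125.
Step 3: Hamming bound ⌊q^n / V_q(n,t)⌋ = ⌊30517578125/1741⌋ = 17528764.
Step 4: Compare |C| = 14716428 to 17528764: satisfied.
The claimed |C| lies below the Hamming bound.


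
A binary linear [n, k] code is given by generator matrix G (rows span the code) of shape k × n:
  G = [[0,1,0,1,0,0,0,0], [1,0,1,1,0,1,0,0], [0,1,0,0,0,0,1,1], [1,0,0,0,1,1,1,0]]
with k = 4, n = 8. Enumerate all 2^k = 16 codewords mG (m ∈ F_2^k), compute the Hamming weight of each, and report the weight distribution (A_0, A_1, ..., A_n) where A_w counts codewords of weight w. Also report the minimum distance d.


Weight distribution: A_0 = 1, A_2 = 1, A_3 = 3, A_4 = 5, A_5 = 4, A_6 = 1, A_7 = 1. Minimum distance d = 2.

Enumerate all 2^4 = 16 messages m ∈ F_2^4.
For each, compute codeword c = mG in F_2^8, then tally its weight.
  m = 0000 → c = 00000000, weight = 0.
  m = 1000 → c = 01010000, weight = 2.
  m = 0100 → c = 10110100, weight = 4.
  m = 1100 → c = 11100100, weight = 4.
  m = 0010 → c = 01000011, weight = 3.
  m = 1010 → c = 00010011, weight = 3.
  m = 0110 → c = 11110111, weight = 7.
  m = 1110 → c = 10100111, weight = 5.
  m = 0001 → c = 10001110, weight = 4.
  m = 1001 → c = 11011110, weight = 6.
  m = 0101 → c = 00111010, weight = 4.
  m = 1101 → c = 01101010, weight = 4.
  m = 0011 → c = 11001101, weight = 5.
  m = 1011 → c = 10011101, weight = 5.
  m = 0111 → c = 01111001, weight = 5.
  m = 1111 → c = 00101001, weight = 3.
Tally weights:
  weight 0: 1 codewords.
  weight 2: 1 codewords.
  weight 3: 3 codewords.
  weight 4: 5 codewords.
  weight 5: 4 codewords.
  weight 6: 1 codewords.
  weight 7: 1 codewords.
Minimum distance d = smallest w > 0 with A_w > 0 = 2.
Sanity: Σ A_w = 16 = 2^4 = 16 ✓.


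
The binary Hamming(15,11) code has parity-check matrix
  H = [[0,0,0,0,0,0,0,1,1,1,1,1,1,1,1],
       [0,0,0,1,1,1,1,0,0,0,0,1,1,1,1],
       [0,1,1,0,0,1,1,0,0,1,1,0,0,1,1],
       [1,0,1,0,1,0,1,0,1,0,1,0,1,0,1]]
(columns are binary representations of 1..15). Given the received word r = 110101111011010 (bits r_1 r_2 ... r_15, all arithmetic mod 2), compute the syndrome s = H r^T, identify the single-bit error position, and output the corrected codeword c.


s = (1, 1, 1, 0)^T, error position = 14, corrected codeword c = 110101111011000

Compute s = H r^T mod 2 one row at a time:
  s_1 = 1 + 1 + 0 + 1 + 1 + 0 + 1 + 0 = 5 ≡ 1 (mod 2).
  s_2 = 1 + 0 + 1 + 1 + 1 + 0 + 1 + 0 = 5 ≡ 1 (mod 2).
  s_3 = 1 + 0 + 1 + 1 + 0 + 1 + 1 + 0 = 5 ≡ 1 (mod 2).
  s_4 = 1 + 0 + 0 + 1 + 1 + 1 + 0 + 0 = 4 ≡ 0 (mod 2).
s = (1, 1, 1, 0)^T — this equals column 14 of H (binary 1110), so error is at position 14.
Correct: flip bit 14 of r = 110101111011010 to get c = 110101111011000.


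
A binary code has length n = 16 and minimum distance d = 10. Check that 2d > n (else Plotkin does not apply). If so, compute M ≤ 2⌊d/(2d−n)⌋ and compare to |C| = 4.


Plotkin bound M ≤ 4; given |C| = 4 ≤ bound (satisfied).

Check applicability: 2d = 20, n = 16.
2d − n = 4 > 0, so Plotkin applies.
Compute d/(2d−n) = 10/4 ≈ 2.5000.
⌊d/(2d−n)⌋ = 2.
Plotkin bound: M ≤ 2·2 = 4.
Given |C| = 4, check: satisfied.
This |C| is at the Plotkin bound.


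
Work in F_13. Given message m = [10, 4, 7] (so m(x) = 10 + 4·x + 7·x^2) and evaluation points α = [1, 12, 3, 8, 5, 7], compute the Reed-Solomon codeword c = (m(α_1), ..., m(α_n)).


c = [8, 0, 7, 9, 10, 4]

Message polynomial: m(x) = 10 + 4·x + 7·x^2 (mod 13).
For each evaluation point α_i, compute m(α_i) mod 13:
  α_1 = 1: Horner steps 7 → 11 → 8, so m(1) = 8.
  α_2 = 12: Horner steps 7 → 10 → 0, so m(12) = 0.
  α_3 = 3: Horner steps 7 → 12 → 7, so m(3) = 7.
  α_4 = 8: Horner steps 7 → 8 → 9, so m(8) = 9.
  α_5 = 5: Horner steps 7 → 0 → 10, so m(5) = 10.
  α_6 = 7: Horner steps 7 → 1 → 4, so m(7) = 4.
Codeword c = [8, 0, 7, 9, 10, 4] ∈ F_13^6.


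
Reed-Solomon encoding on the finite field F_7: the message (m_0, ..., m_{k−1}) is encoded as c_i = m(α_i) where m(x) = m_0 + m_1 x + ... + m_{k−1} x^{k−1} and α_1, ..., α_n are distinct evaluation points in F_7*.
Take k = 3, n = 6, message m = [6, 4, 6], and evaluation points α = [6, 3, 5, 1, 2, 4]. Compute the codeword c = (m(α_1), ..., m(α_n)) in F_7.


c = [1, 2, 1, 2, 3, 6]

Message polynomial: m(x) = 6 + 4·x + 6·x^2 (mod 7).
For each evaluation point α_i, compute m(α_i) mod 7:
  α_1 = 6: Horner steps 6 → 5 → 1, so m(6) = 1.
  α_2 = 3: Horner steps 6 → 1 → 2, so m(3) = 2.
  α_3 = 5: Horner steps 6 → 6 → 1, so m(5) = 1.
  α_4 = 1: Horner steps 6 → 3 → 2, so m(1) = 2.
  α_5 = 2: Horner steps 6 → 2 → 3, so m(2) = 3.
  α_6 = 4: Horner steps 6 → 0 → 6, so m(4) = 6.
Codeword c = [1, 2, 1, 2, 3, 6] ∈ F_7^6.


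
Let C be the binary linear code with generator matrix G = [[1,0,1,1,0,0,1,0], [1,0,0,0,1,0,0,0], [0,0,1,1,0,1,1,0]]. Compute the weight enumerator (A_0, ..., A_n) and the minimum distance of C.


Weight distribution: A_0 = 1, A_2 = 3, A_4 = 3, A_6 = 1. Minimum distance d = 2.

Enumerate all 2^3 = 8 messages m ∈ F_2^3.
For each, compute codeword c = mG in F_2^8, then tally its weight.
  m = 000 → c = 00000000, weight = 0.
  m = 100 → c = 10110010, weight = 4.
  m = 010 → c = 10001000, weight = 2.
  m = 110 → c = 00111010, weight = 4.
  m = 001 → c = 00110110, weight = 4.
  m = 101 → c = 10000100, weight = 2.
  m = 011 → c = 10111110, weight = 6.
  m = 111 → c = 00001100, weight = 2.
Tally weights:
  weight 0: 1 codewords.
  weight 2: 3 codewords.
  weight 4: 3 codewords.
  weight 6: 1 codewords.
Minimum distance d = smallest w > 0 with A_w > 0 = 2.
Sanity: Σ A_w = 8 = 2^3 = 8 ✓.


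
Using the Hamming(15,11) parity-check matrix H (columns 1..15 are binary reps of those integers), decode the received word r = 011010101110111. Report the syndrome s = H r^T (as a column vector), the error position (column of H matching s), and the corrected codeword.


s = (0, 1, 1, 1)^T, error position = 7, corrected codeword c = 011010001110111

Compute s = H r^T mod 2 one row at a time:
  s_1 = 0 + 1 + 1 + 1 + 0 + 1 + 1 + 1 = 6 ≡ 0 (mod 2).
  s_2 = 0 + 1 + 0 + 1 + 0 + 1 + 1 + 1 = 5 ≡ 1 (mod 2).
  s_3 = 1 + 1 + 0 + 1 + 1 + 1 + 1 + 1 = 7 ≡ 1 (mod 2).
  s_4 = 0 + 1 + 1 + 1 + 1 + 1 + 1 + 1 = 7 ≡ 1 (mod 2).
s = (0, 1, 1, 1)^T — this equals column 7 of H (binary 0111), so error is at position 7.
Correct: flip bit 7 of r = 011010101110111 to get c = 011010001110111.


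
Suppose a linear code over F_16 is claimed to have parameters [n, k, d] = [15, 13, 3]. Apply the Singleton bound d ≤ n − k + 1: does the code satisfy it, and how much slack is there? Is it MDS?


Singleton RHS = n − k + 1 = 3, slack = 0, bound satisfied, MDS.

Singleton bound: d ≤ n − k + 1.
Here n = 15, k = 13, so n − k + 1 = 3.
Given d = 3, check d ≤ 3: YES.
Slack = (n − k + 1) − d = 0.
The code is MDS (slack = 0).
Description: the claimed parameters are [15, 13, 3]_16; such a code would be MDS (meets Singleton bound).


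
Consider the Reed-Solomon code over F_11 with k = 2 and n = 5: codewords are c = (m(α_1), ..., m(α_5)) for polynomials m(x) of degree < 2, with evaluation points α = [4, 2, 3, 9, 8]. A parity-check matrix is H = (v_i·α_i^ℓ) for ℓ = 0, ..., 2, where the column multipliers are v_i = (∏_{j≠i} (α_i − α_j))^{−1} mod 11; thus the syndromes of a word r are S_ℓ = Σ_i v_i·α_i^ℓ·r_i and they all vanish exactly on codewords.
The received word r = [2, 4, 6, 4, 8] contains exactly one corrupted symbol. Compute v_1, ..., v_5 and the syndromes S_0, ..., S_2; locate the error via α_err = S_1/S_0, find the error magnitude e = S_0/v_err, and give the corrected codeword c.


S = (7, 3, 6), error at position 2, error magnitude e = 5, c = [2, 10, 6, 4, 8].

Step 1: column multipliers v_i = (∏_{j≠i}(α_i − α_j))^{−1} mod 11.
  i = 1 (α = 4): (4−2)(4−3)(4−9)(4−8) = 2·1·(−5)·(−4) = 40 ≡ 7, so v_1 = 7^{−1} = 8 (mod 11).
  i = 2 (α = 2): (2−4)(2−3)(2−9)(2−8) = (−2)·(−1)·(−7)·(−6) = 84 ≡ 7, so v_2 = 7^{−1} = 8 (mod 11).
  i = 3 (α = 3): (3−4)(3−2)(3−9)(3−8) = (−1)·1·(−6)·(−5) = −30 ≡ 3, so v_3 = 3^{−1} = 4 (mod 11).
  i = 4 (α = 9): (9−4)(9−2)(9−3)(9−8) = 5·7·6·1 = 210 ≡ 1, so v_4 = 1^{−1} = 1 (mod 11).
  i = 5 (α = 8): (8−4)(8−2)(8−3)(8−9) = 4·6·5·(−1) = −120 ≡ 1, so v_5 = 1^{−1} = 1 (mod 11).
  v = [8, 8, 4, 1, 1].
Step 2: syndromes of r = [2, 4, 6, 4, 8] (all sums mod 11).
  S_0 = Σ v_i r_i = 8·2 + 8·4 + 4·6 + 1·4 + 1·8 = 84 ≡ 7.
  S_1 = Σ v_i α_i r_i = 8·4·2 + 8·2·4 + 4·3·6 + 1·9·4 + 1·8·8 = 300 ≡ 3.
  α_i^2 mod 11 = [5, 4, 9, 4, 9].
  S_2 = Σ v_i α_i^2 r_i = 8·5·2 + 8·4·4 + 4·9·6 + 1·4·4 + 1·9·8 = 512 ≡ 6.
  S = (7, 3, 6) ≠ 0, so r is not a codeword (an error is present).
Step 3: locate the error. For a single error e at position i, S_ℓ = v_i·e·α_i^ℓ, so α_err = S_1/S_0.
  S_0^{−1} = 7^{−1} = 8 (mod 11), so α_err = 3·8 = 24 ≡ 2 = α_2. Error position i = 2.
  Consistency check: S_2/S_1 = 6·4 = 24 ≡ 2 = α_err ✓ (single-error assumption holds).
Step 4: error magnitude e = S_0/v_2 = S_0·∏_{j≠2}(α_2 − α_j) = 7·7 = 49 ≡ 5 (mod 11).
Step 5: correct position 2: c_2 = r_2 − e = 4 − 5 ≡ 10 (mod 11). Hence c = [2, 10, 6, 4, 8].
  Check: interpolating c through the α_i gives m(x) = 7 + 7·x (degree < 2) with m(α_i) = c_i for every i, so c is indeed a codeword.


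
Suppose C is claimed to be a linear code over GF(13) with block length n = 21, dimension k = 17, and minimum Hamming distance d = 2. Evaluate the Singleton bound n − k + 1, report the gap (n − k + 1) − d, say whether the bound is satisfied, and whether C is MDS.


Singleton RHS = n − k + 1 = 5, slack = 3, bound satisfied, not MDS.

Singleton bound: d ≤ n − k + 1.
Here n = 21, k = 17, so n − k + 1 = 5.
Given d = 2, check d ≤ 5: YES.
Slack = (n − k + 1) − d = 3.
The code is NOT MDS (slack = 3 > 0).
Description: the claimed parameters are [21, 17, 2]_13; such a code would be non-MDS.


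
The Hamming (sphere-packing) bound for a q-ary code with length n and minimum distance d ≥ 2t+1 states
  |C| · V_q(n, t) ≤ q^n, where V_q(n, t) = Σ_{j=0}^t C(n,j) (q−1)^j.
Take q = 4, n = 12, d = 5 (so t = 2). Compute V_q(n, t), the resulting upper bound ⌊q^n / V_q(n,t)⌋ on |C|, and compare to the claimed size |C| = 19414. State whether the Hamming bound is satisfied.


V_q(n, t) = 631, q^n = 16777216, Hamming bound = 26588, |C| = 19414 ≤ bound (satisfied).

Step 1: Compute V_q(n, t) = Σ_{j=0}^2 C(n, j) (q−1)^j.
  j = 0: C(12,0)·(3)^0 = 1·1 = 1.
  j = 1: C(12,1)·(3)^1 = 12·3 = 36.
  j = 2: C(12,2)·(3)^2 = 66·9 = 594.
  V_q(n, t) = 1 + 36 + 594 = 631.
Step 2: q^n = 4^12 = 16777216.
Step 3: Hamming bound ⌊q^n / V_q(n,t)⌋ = ⌊16777216/631⌋ = 26588.
Step 4: Compare |C| = 19414 to 26588: satisfied.
The claimed |C| lies below the Hamming bound.


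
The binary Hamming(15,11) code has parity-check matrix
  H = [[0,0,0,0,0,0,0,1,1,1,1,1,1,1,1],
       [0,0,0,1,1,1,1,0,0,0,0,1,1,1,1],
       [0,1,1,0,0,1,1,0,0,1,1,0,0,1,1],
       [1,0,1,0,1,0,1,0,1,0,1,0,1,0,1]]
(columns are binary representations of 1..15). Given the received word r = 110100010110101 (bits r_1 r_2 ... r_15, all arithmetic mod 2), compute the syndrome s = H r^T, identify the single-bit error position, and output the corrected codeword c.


s = (1, 1, 0, 0)^T, error position = 12, corrected codeword c = 110100010111101

Compute s = H r^T mod 2 one row at a time:
  s_1 = 1 + 0 + 1 + 1 + 0 + 1 + 0 + 1 = 5 ≡ 1 (mod 2).
  s_2 = 1 + 0 + 0 + 0 + 0 + 1 + 0 + 1 = 3 ≡ 1 (mod 2).
  s_3 = 1 + 0 + 0 + 0 + 1 + 1 + 0 + 1 = 4 ≡ 0 (mod 2).
  s_4 = 1 + 0 + 0 + 0 + 0 + 1 + 1 + 1 = 4 ≡ 0 (mod 2).
s = (1, 1, 0, 0)^T — this equals column 12 of H (binary 1100), so error is at position 12.
Correct: flip bit 12 of r = 110100010110101 to get c = 110100010111101.


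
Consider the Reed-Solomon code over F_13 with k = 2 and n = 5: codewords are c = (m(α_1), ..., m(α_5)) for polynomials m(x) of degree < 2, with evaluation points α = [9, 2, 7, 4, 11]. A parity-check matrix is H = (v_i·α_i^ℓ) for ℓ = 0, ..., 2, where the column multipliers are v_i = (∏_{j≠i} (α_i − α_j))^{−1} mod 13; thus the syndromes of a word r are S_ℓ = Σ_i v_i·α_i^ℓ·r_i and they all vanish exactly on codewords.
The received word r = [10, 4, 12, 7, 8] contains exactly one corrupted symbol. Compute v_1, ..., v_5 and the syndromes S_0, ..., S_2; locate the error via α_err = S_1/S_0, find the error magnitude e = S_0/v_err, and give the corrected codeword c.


S = (4, 3, 12), error at position 4, error magnitude e = 5, c = [10, 4, 12, 2, 8].

Step 1: column multipliers v_i = (∏_{j≠i}(α_i − α_j))^{−1} mod 13.
  i = 1 (α = 9): (9−2)(9−7)(9−4)(9−11) = 7·2·5·(−2) = −140 ≡ 3, so v_1 = 3^{−1} = 9 (mod 13).
  i = 2 (α = 2): (2−9)(2−7)(2−4)(2−11) = (−7)·(−5)·(−2)·(−9) = 630 ≡ 6, so v_2 = 6^{−1} = 11 (mod 13).
  i = 3 (α = 7): (7−9)(7−2)(7−4)(7−11) = (−2)·5·3·(−4) = 120 ≡ 3, so v_3 = 3^{−1} = 9 (mod 13).
  i = 4 (α = 4): (4−9)(4−2)(4−7)(4−11) = (−5)·2·(−3)·(−7) = −210 ≡ 11, so v_4 = 11^{−1} = 6 (mod 13).
  i = 5 (α = 11): (11−9)(11−2)(11−7)(11−4) = 2·9·4·7 = 504 ≡ 10, so v_5 = 10^{−1} = 4 (mod 13).
  v = [9, 11, 9, 6, 4].
Step 2: syndromes of r = [10, 4, 12, 7, 8] (all sums mod 13).
  S_0 = Σ v_i r_i = 9·10 + 11·4 + 9·12 + 6·7 + 4·8 = 316 ≡ 4.
  S_1 = Σ v_i α_i r_i = 9·9·10 + 11·2·4 + 9·7·12 + 6·4·7 + 4·11·8 = 2174 ≡ 3.
  α_i^2 mod 13 = [3, 4, 10, 3, 4].
  S_2 = Σ v_i α_i^2 r_i = 9·3·10 + 11·4·4 + 9·10·12 + 6·3·7 + 4·4·8 = 1780 ≡ 12.
  S = (4, 3, 12) ≠ 0, so r is not a codeword (an error is present).
Step 3: locate the error. For a single error e at position i, S_ℓ = v_i·e·α_i^ℓ, so α_err = S_1/S_0.
  S_0^{−1} = 4^{−1} = 10 (mod 13), so α_err = 3·10 = 30 ≡ 4 = α_4. Error position i = 4.
  Consistency check: S_2/S_1 = 12·9 = 108 ≡ 4 = α_err ✓ (single-error assumption holds).
Step 4: error magnitude e = S_0/v_4 = S_0·∏_{j≠4}(α_4 − α_j) = 4·11 = 44 ≡ 5 (mod 13).
Step 5: correct position 4: c_4 = r_4 − e = 7 − 5 ≡ 2 (mod 13). Hence c = [10, 4, 12, 2, 8].
  Check: interpolating c through the α_i gives m(x) = 6 + 12·x (degree < 2) with m(α_i) = c_i for every i, so c is indeed a codeword.


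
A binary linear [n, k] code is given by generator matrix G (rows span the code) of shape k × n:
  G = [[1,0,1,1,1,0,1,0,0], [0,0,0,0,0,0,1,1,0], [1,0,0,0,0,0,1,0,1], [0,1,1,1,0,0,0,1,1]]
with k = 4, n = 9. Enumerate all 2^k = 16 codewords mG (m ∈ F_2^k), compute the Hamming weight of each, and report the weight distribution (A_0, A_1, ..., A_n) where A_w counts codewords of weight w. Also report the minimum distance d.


Weight distribution: A_0 = 1, A_2 = 1, A_3 = 4, A_4 = 3, A_5 = 4, A_6 = 3. Minimum distance d = 2.

Enumerate all 2^4 = 16 messages m ∈ F_2^4.
For each, compute codeword c = mG in F_2^9, then tally its weight.
  m = 0000 → c = 000000000, weight = 0.
  m = 1000 → c = 101110100, weight = 5.
  m = 0100 → c = 000000110, weight = 2.
  m = 1100 → c = 101110010, weight = 5.
  m = 0010 → c = 100000101, weight = 3.
  m = 1010 → c = 001110001, weight = 4.
  m = 0110 → c = 100000011, weight = 3.
  m = 1110 → c = 001110111, weight = 6.
  m = 0001 → c = 011100011, weight = 5.
  m = 1001 → c = 110010111, weight = 6.
  m = 0101 → c = 011100101, weight = 5.
  m = 1101 → c = 110010001, weight = 4.
  m = 0011 → c = 111100110, weight = 6.
  m = 1011 → c = 010010010, weight = 3.
  m = 0111 → c = 111100000, weight = 4.
  m = 1111 → c = 010010100, weight = 3.
Tally weights:
  weight 0: 1 codewords.
  weight 2: 1 codewords.
  weight 3: 4 codewords.
  weight 4: 3 codewords.
  weight 5: 4 codewords.
  weight 6: 3 codewords.
Minimum distance d = smallest w > 0 with A_w > 0 = 2.
Sanity: Σ A_w = 16 = 2^4 = 16 ✓.


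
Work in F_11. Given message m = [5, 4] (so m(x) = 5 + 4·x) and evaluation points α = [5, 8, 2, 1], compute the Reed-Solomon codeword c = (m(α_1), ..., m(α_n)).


c = [3, 4, 2, 9]

Message polynomial: m(x) = 5 + 4·x (mod 11).
For each evaluation point α_i, compute m(α_i) mod 11:
  α_1 = 5: Horner steps 4 → 3, so m(5) = 3.
  α_2 = 8: Horner steps 4 → 4, so m(8) = 4.
  α_3 = 2: Horner steps 4 → 2, so m(2) = 2.
  α_4 = 1: Horner steps 4 → 9, so m(1) = 9.
Codeword c = [3, 4, 2, 9] ∈ F_11^4.


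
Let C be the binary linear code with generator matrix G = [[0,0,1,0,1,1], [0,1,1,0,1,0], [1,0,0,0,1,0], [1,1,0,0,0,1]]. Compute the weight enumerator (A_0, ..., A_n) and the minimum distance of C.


Weight distribution: A_0 = 1, A_1 = 2, A_2 = 4, A_3 = 6, A_4 = 3. Minimum distance d = 1.

Enumerate all 2^4 = 16 messages m ∈ F_2^4.
For each, compute codeword c = mG in F_2^6, then tally its weight.
  m = 0000 → c = 000000, weight = 0.
  m = 1000 → c = 001011, weight = 3.
  m = 0100 → c = 011010, weight = 3.
  m = 1100 → c = 010001, weight = 2.
  m = 0010 → c = 100010, weight = 2.
  m = 1010 → c = 101001, weight = 3.
  m = 0110 → c = 111000, weight = 3.
  m = 1110 → c = 110011, weight = 4.
  m = 0001 → c = 110001, weight = 3.
  m = 1001 → c = 111010, weight = 4.
  m = 0101 → c = 101011, weight = 4.
  m = 1101 → c = 100000, weight = 1.
  m = 0011 → c = 010011, weight = 3.
  m = 1011 → c = 011000, weight = 2.
  m = 0111 → c = 001001, weight = 2.
  m = 1111 → c = 000010, weight = 1.
Tally weights:
  weight 0: 1 codewords.
  weight 1: 2 codewords.
  weight 2: 4 codewords.
  weight 3: 6 codewords.
  weight 4: 3 codewords.
Minimum distance d = smallest w > 0 with A_w > 0 = 1.
Sanity: Σ A_w = 16 = 2^4 = 16 ✓.


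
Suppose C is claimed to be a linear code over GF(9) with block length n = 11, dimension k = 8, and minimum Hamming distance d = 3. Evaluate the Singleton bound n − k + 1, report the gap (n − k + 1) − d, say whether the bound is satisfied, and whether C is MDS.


Singleton RHS = n − k + 1 = 4, slack = 1, bound satisfied, not MDS.

Singleton bound: d ≤ n − k + 1.
Here n = 11, k = 8, so n − k + 1 = 4.
Given d = 3, check d ≤ 4: YES.
Slack = (n − k + 1) − d = 1.
The code is NOT MDS (slack = 1 > 0).
Description: the claimed parameters are [11, 8, 3]_9; such a code would be non-MDS.


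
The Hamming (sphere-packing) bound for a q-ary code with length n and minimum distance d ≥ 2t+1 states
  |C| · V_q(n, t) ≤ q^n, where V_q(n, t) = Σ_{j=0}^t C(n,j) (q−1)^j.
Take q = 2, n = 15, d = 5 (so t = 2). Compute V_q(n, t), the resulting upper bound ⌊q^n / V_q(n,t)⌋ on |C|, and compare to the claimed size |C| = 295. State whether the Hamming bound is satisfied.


V_q(n, t) = 121, q^n = 32768, Hamming bound = 270, |C| = 295 > bound (violated).

Step 1: Compute V_q(n, t) = Σ_{j=0}^2 C(n, j) (q−1)^j.
  j = 0: C(15,0)·(1)^0 = 1·1 = 1.
  j = 1: C(15,1)·(1)^1 = 15·1 = 15.
  j = 2: C(15,2)·(1)^2 = 105·1 = 105.
  V_q(n, t) = 1 + 15 + 105 = 121.
Step 2: q^n = 2^15 = 32768.
Step 3: Hamming bound ⌊q^n / V_q(n,t)⌋ = ⌊32768/121⌋ = 270.
Step 4: Compare |C| = 295 to 270: violated.
The claimed |C| lies above the Hamming bound, so no 2-ary code of length 15 with d ≥ 5 can have 295 codewords.


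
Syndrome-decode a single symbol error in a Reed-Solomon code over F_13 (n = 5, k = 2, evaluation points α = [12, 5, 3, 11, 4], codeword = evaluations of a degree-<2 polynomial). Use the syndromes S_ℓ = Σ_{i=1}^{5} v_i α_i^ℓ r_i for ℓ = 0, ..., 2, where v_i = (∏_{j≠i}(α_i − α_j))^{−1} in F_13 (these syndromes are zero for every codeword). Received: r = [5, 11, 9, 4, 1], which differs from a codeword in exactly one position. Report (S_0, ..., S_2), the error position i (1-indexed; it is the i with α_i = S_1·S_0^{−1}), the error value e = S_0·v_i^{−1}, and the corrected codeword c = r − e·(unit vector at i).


S = (12, 9, 10), error at position 5, error magnitude e = 4, c = [5, 11, 9, 4, 10].

Step 1: column multipliers v_i = (∏_{j≠i}(α_i − α_j))^{−1} mod 13.
  i = 1 (α = 12): (12−5)(12−3)(12−11)(12−4) = 7·9·1·8 = 504 ≡ 10, so v_1 = 10^{−1} = 4 (mod 13).
  i = 2 (α = 5): (5−12)(5−3)(5−11)(5−4) = (−7)·2·(−6)·1 = 84 ≡ 6, so v_2 = 6^{−1} = 11 (mod 13).
  i = 3 (α = 3): (3−12)(3−5)(3−11)(3−4) = (−9)·(−2)·(−8)·(−1) = 144 ≡ 1, so v_3 = 1^{−1} = 1 (mod 13).
  i = 4 (α = 11): (11−12)(11−5)(11−3)(11−4) = (−1)·6·8·7 = −336 ≡ 2, so v_4 = 2^{−1} = 7 (mod 13).
  i = 5 (α = 4): (4−12)(4−5)(4−3)(4−11) = (−8)·(−1)·1·(−7) = −56 ≡ 9, so v_5 = 9^{−1} = 3 (mod 13).
  v = [4, 11, 1, 7, 3].
Step 2: syndromes of r = [5, 11, 9, 4, 1] (all sums mod 13).
  S_0 = Σ v_i r_i = 4·5 + 11·11 + 1·9 + 7·4 + 3·1 = 181 ≡ 12.
  S_1 = Σ v_i α_i r_i = 4·12·5 + 11·5·11 + 1·3·9 + 7·11·4 + 3·4·1 = 1192 ≡ 9.
  α_i^2 mod 13 = [1, 12, 9, 4, 3].
  S_2 = Σ v_i α_i^2 r_i = 4·1·5 + 11·12·11 + 1·9·9 + 7·4·4 + 3·3·1 = 1674 ≡ 10.
  S = (12, 9, 10) ≠ 0, so r is not a codeword (an error is present).
Step 3: locate the error. For a single error e at position i, S_ℓ = v_i·e·α_i^ℓ, so α_err = S_1/S_0.
  S_0^{−1} = 12^{−1} = 12 (mod 13), so α_err = 9·12 = 108 ≡ 4 = α_5. Error position i = 5.
  Consistency check: S_2/S_1 = 10·3 = 30 ≡ 4 = α_err ✓ (single-error assumption holds).
Step 4: error magnitude e = S_0/v_5 = S_0·∏_{j≠5}(α_5 − α_j) = 12·9 = 108 ≡ 4 (mod 13).
Step 5: correct position 5: c_5 = r_5 − e = 1 − 4 ≡ 10 (mod 13). Hence c = [5, 11, 9, 4, 10].
  Check: interpolating c through the α_i gives m(x) = 6 + 1·x (degree < 2) with m(α_i) = c_i for every i, so c is indeed a codeword.


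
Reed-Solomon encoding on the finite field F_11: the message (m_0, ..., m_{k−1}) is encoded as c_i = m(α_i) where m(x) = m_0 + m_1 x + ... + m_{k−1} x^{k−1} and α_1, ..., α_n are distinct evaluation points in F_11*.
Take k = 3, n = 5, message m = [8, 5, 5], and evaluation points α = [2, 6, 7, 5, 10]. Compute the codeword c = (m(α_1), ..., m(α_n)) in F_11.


c = [5, 9, 2, 4, 8]

Message polynomial: m(x) = 8 + 5·x + 5·x^2 (mod 11).
For each evaluation point α_i, compute m(α_i) mod 11:
  α_1 = 2: Horner steps 5 → 4 → 5, so m(2) = 5.
  α_2 = 6: Horner steps 5 → 2 → 9, so m(6) = 9.
  α_3 = 7: Horner steps 5 → 7 → 2, so m(7) = 2.
  α_4 = 5: Horner steps 5 → 8 → 4, so m(5) = 4.
  α_5 = 10: Horner steps 5 → 0 → 8, so m(10) = 8.
Codeword c = [5, 9, 2, 4, 8] ∈ F_11^5.


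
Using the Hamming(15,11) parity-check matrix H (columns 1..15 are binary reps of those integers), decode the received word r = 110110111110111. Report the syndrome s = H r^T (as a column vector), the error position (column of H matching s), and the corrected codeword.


s = (1, 0, 0, 1)^T, error position = 9, corrected codeword c = 110110110110111

Compute s = H r^T mod 2 one row at a time:
  s_1 = 1 + 1 + 1 + 1 + 0 + 1 + 1 + 1 = 7 ≡ 1 (mod 2).
  s_2 = 1 + 1 + 0 + 1 + 0 + 1 + 1 + 1 = 6 ≡ 0 (mod 2).
  s_3 = 1 + 0 + 0 + 1 + 1 + 1 + 1 + 1 = 6 ≡ 0 (mod 2).
  s_4 = 1 + 0 + 1 + 1 + 1 + 1 + 1 + 1 = 7 ≡ 1 (mod 2).
s = (1, 0, 0, 1)^T — this equals column 9 of H (binary 1001), so error is at position 9.
Correct: flip bit 9 of r = 110110111110111 to get c = 110110110110111.
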